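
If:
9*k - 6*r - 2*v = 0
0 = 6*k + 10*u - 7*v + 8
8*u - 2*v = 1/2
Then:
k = 3*v/4 - 23/16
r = 19*v/24 - 69/32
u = v/4 + 1/16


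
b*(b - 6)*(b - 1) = b^3 - 7*b^2 + 6*b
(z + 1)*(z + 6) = z^2 + 7*z + 6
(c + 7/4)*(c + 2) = c^2 + 15*c/4 + 7/2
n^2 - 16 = (n - 4)*(n + 4)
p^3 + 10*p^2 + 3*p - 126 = (p - 3)*(p + 6)*(p + 7)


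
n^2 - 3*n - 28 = (n - 7)*(n + 4)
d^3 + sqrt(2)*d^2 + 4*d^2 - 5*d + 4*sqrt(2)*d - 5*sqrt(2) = (d - 1)*(d + 5)*(d + sqrt(2))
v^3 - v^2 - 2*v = v*(v - 2)*(v + 1)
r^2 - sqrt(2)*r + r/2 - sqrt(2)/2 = (r + 1/2)*(r - sqrt(2))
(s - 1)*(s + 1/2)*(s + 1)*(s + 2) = s^4 + 5*s^3/2 - 5*s/2 - 1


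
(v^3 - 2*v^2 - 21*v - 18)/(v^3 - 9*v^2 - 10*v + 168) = (v^2 + 4*v + 3)/(v^2 - 3*v - 28)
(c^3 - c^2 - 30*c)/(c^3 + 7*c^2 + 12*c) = (c^2 - c - 30)/(c^2 + 7*c + 12)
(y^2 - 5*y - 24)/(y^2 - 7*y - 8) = (y + 3)/(y + 1)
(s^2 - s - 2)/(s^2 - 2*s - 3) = (s - 2)/(s - 3)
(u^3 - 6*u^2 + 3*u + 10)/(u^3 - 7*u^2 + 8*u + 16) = (u^2 - 7*u + 10)/(u^2 - 8*u + 16)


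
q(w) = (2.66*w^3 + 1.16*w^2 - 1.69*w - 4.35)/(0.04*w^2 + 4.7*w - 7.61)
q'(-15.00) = -19.08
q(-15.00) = 125.82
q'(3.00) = 3.59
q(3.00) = 10.63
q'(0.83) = -0.35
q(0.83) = 0.93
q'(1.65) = -503.30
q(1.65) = 31.39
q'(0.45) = 0.55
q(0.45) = 0.84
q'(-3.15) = -2.54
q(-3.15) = 3.21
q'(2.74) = 2.96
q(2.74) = 9.78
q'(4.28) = 5.39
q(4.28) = 16.48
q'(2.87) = 3.30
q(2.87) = 10.19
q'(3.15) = 3.87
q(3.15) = 11.19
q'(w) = (-0.08*w - 4.7)*(2.66*w^3 + 1.16*w^2 - 1.69*w - 4.35)/(0.04*w^2 + 4.7*w - 7.61)^2 + (7.98*w^2 + 2.32*w - 1.69)/(0.04*w^2 + 4.7*w - 7.61) = (0.1064*w^4 + 25.004*w^3 - 55.2082*w^2 - 17.3072*w + 33.3059)/(0.0016*w^4 + 0.376*w^3 + 21.4812*w^2 - 71.534*w + 57.9121)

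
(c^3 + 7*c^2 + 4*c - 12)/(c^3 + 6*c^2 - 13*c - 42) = (c^2 + 5*c - 6)/(c^2 + 4*c - 21)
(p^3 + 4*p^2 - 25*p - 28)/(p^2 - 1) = (p^2 + 3*p - 28)/(p - 1)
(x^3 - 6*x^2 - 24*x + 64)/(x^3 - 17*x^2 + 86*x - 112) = (x + 4)/(x - 7)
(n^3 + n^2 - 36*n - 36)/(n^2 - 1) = (n^2 - 36)/(n - 1)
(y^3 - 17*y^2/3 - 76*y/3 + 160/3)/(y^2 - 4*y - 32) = y - 5/3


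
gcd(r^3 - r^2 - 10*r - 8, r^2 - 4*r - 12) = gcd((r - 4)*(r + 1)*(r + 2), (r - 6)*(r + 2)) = r + 2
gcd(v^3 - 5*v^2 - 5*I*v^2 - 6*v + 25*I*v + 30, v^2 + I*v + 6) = v - 2*I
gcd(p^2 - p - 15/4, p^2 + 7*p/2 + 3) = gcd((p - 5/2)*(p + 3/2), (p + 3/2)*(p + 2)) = p + 3/2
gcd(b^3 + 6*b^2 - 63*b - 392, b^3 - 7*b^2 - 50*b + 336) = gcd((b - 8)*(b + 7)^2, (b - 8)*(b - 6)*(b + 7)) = b^2 - b - 56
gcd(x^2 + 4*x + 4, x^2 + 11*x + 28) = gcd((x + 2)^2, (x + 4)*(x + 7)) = 1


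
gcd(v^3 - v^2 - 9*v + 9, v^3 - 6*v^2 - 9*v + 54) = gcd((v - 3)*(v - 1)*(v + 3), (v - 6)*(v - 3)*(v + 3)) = v^2 - 9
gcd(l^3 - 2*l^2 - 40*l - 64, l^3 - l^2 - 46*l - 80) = l^2 - 6*l - 16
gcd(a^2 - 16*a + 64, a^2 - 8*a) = a - 8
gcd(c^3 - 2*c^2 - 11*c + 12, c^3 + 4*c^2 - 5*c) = c - 1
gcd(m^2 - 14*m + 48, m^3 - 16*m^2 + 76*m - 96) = m^2 - 14*m + 48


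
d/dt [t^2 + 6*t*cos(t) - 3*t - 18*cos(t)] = -6*t*sin(t) + 2*t + 18*sin(t) + 6*cos(t) - 3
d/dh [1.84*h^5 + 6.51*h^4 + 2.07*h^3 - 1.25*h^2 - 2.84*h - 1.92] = 9.2*h^4 + 26.04*h^3 + 6.21*h^2 - 2.5*h - 2.84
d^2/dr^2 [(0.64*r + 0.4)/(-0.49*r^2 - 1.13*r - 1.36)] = (-(0.64*r + 0.4)*(0.98*r + 1.13)*(1.96*r + 2.26) + (1.8816*r + 1.8384)*(0.49*r^2 + 1.13*r + 1.36))/(0.49*r^2 + 1.13*r + 1.36)^3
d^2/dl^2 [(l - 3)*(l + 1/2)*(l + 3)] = 6*l + 1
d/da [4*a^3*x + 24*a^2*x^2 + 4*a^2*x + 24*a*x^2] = 4*x*(3*a^2 + 12*a*x + 2*a + 6*x)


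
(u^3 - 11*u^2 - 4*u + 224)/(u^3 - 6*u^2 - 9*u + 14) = (u^2 - 4*u - 32)/(u^2 + u - 2)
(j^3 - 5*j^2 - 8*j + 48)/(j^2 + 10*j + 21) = (j^2 - 8*j + 16)/(j + 7)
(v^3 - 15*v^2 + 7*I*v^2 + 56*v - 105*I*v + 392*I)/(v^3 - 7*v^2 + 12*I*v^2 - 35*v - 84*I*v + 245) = (v - 8)/(v + 5*I)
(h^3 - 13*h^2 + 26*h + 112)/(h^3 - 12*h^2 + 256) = (h^2 - 5*h - 14)/(h^2 - 4*h - 32)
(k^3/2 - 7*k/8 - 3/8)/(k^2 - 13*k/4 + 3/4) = (4*k^3 - 7*k - 3)/(2*(4*k^2 - 13*k + 3))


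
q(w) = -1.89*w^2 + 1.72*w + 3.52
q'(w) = 1.72 - 3.78*w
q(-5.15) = -55.47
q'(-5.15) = 21.19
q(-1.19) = -1.20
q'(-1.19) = 6.22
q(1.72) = 0.89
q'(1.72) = -4.78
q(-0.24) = 3.00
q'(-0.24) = 2.63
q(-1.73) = -5.11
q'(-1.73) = 8.26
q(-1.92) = -6.75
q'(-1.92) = 8.98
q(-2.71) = -15.02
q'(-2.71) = 11.96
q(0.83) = 3.65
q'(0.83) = -1.42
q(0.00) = 3.52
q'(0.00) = 1.72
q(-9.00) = -165.05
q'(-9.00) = 35.74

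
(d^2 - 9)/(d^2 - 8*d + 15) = (d + 3)/(d - 5)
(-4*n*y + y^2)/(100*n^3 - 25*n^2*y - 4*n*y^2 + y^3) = y/(-25*n^2 + y^2)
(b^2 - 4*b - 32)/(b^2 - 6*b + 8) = (b^2 - 4*b - 32)/(b^2 - 6*b + 8)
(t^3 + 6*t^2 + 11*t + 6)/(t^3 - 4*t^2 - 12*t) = (t^2 + 4*t + 3)/(t*(t - 6))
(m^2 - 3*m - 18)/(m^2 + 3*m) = (m - 6)/m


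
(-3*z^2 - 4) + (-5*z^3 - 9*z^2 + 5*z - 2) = -5*z^3 - 12*z^2 + 5*z - 6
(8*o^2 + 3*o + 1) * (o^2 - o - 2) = 8*o^4 - 5*o^3 - 18*o^2 - 7*o - 2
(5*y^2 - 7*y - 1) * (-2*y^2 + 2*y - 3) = -10*y^4 + 24*y^3 - 27*y^2 + 19*y + 3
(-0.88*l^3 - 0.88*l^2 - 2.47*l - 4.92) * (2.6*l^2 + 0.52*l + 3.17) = -2.288*l^5 - 2.7456*l^4 - 9.6692*l^3 - 16.866*l^2 - 10.3883*l - 15.5964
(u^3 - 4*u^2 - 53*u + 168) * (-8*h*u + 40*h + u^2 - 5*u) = -8*h*u^4 + 72*h*u^3 + 264*h*u^2 - 3464*h*u + 6720*h + u^5 - 9*u^4 - 33*u^3 + 433*u^2 - 840*u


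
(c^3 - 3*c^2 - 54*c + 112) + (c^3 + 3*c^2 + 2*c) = 2*c^3 - 52*c + 112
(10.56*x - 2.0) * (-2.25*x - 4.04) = -23.76*x^2 - 38.1624*x + 8.08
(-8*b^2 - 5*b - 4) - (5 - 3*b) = -8*b^2 - 2*b - 9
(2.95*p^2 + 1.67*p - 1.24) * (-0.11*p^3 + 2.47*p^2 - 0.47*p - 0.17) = -0.3245*p^5 + 7.1028*p^4 + 2.8748*p^3 - 4.3492*p^2 + 0.2989*p + 0.2108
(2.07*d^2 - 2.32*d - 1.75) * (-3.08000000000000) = -6.3756*d^2 + 7.1456*d + 5.39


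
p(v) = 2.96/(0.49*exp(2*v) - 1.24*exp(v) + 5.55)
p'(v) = 2.96*(-0.98*exp(2*v) + 1.24*exp(v))/(0.49*exp(2*v) - 1.24*exp(v) + 5.55)^2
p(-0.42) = 0.60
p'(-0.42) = 0.05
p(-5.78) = 0.53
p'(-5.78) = 0.00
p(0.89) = 0.54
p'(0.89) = -0.28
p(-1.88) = 0.55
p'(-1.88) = 0.02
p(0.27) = 0.62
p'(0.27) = -0.01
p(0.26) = 0.62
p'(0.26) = -0.01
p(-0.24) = 0.61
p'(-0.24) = 0.05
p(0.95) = 0.53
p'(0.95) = -0.31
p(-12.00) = 0.53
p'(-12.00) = 0.00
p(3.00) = 0.02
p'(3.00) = -0.03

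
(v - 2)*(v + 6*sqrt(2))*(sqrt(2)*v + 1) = sqrt(2)*v^3 - 2*sqrt(2)*v^2 + 13*v^2 - 26*v + 6*sqrt(2)*v - 12*sqrt(2)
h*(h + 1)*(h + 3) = h^3 + 4*h^2 + 3*h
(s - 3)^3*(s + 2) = s^4 - 7*s^3 + 9*s^2 + 27*s - 54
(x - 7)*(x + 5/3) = x^2 - 16*x/3 - 35/3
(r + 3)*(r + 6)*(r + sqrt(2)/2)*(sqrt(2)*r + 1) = sqrt(2)*r^4 + 2*r^3 + 9*sqrt(2)*r^3 + 18*r^2 + 37*sqrt(2)*r^2/2 + 9*sqrt(2)*r/2 + 36*r + 9*sqrt(2)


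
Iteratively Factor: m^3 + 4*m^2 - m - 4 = (m + 4)*(m^2 - 1) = (m + 1)*(m + 4)*(m - 1)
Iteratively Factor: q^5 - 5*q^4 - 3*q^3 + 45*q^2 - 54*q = (q)*(q^4 - 5*q^3 - 3*q^2 + 45*q - 54) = q*(q - 2)*(q^3 - 3*q^2 - 9*q + 27) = q*(q - 3)*(q - 2)*(q^2 - 9) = q*(q - 3)^2*(q - 2)*(q + 3)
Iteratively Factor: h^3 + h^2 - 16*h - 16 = (h + 1)*(h^2 - 16) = (h + 1)*(h + 4)*(h - 4)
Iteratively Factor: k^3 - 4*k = (k)*(k^2 - 4) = k*(k + 2)*(k - 2)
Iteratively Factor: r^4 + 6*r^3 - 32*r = (r + 4)*(r^3 + 2*r^2 - 8*r) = (r + 4)^2*(r^2 - 2*r) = (r - 2)*(r + 4)^2*(r)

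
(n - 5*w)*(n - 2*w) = n^2 - 7*n*w + 10*w^2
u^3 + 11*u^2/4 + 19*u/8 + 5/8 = (u + 1/2)*(u + 1)*(u + 5/4)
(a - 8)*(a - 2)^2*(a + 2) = a^4 - 10*a^3 + 12*a^2 + 40*a - 64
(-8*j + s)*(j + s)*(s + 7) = -8*j^2*s - 56*j^2 - 7*j*s^2 - 49*j*s + s^3 + 7*s^2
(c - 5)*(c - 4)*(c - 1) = c^3 - 10*c^2 + 29*c - 20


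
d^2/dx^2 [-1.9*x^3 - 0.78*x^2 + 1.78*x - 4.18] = -11.4*x - 1.56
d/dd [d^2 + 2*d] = 2*d + 2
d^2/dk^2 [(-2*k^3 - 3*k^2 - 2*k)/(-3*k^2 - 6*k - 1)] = 6*(10*k^3 + 3*k^2 - 4*k - 3)/(27*k^6 + 162*k^5 + 351*k^4 + 324*k^3 + 117*k^2 + 18*k + 1)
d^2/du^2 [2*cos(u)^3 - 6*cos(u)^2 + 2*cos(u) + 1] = -7*cos(u)/2 + 12*cos(2*u) - 9*cos(3*u)/2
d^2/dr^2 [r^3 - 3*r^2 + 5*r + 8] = 6*r - 6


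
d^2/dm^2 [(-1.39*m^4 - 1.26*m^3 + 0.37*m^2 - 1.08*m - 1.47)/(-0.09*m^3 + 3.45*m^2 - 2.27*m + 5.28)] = (-1.77635683940025e-15*m^7 + 33.2974620000001*m^6 - 62.843562*m^5 + 200.66604*m^4 - 289.77045*m^3 + 527.780664*m^2 + 27.838458*m - 33.146634)/(0.000729*m^9 - 0.083835*m^8 + 3.268836*m^7 - 45.420939*m^6 + 92.283948*m^5 - 248.340339*m^4 + 267.326171*m^3 - 370.163376*m^2 + 189.851904*m - 147.197952)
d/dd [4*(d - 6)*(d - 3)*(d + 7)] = 12*d^2 - 16*d - 180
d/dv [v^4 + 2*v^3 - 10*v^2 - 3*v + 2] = 4*v^3 + 6*v^2 - 20*v - 3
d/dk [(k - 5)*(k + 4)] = 2*k - 1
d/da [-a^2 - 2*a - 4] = -2*a - 2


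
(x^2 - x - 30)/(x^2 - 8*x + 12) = (x + 5)/(x - 2)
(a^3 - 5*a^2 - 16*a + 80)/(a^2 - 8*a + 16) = (a^2 - a - 20)/(a - 4)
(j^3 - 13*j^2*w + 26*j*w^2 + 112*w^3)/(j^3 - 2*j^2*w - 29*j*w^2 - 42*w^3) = (j - 8*w)/(j + 3*w)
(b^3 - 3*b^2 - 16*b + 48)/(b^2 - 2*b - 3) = (b^2 - 16)/(b + 1)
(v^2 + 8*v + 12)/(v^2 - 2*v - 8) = (v + 6)/(v - 4)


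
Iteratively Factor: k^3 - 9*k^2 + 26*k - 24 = (k - 4)*(k^2 - 5*k + 6) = (k - 4)*(k - 2)*(k - 3)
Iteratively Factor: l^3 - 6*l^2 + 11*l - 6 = (l - 1)*(l^2 - 5*l + 6) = (l - 3)*(l - 1)*(l - 2)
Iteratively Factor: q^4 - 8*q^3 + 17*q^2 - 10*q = (q)*(q^3 - 8*q^2 + 17*q - 10) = q*(q - 2)*(q^2 - 6*q + 5) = q*(q - 2)*(q - 1)*(q - 5)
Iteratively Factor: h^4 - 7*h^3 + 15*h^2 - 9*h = (h - 1)*(h^3 - 6*h^2 + 9*h) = (h - 3)*(h - 1)*(h^2 - 3*h) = (h - 3)^2*(h - 1)*(h)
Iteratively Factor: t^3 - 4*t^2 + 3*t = (t - 3)*(t^2 - t) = (t - 3)*(t - 1)*(t)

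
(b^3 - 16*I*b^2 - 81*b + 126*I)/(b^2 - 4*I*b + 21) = (b^2 - 9*I*b - 18)/(b + 3*I)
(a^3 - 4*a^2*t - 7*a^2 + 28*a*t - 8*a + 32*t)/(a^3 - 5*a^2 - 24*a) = (a^2 - 4*a*t + a - 4*t)/(a*(a + 3))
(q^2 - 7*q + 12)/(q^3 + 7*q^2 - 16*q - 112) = (q - 3)/(q^2 + 11*q + 28)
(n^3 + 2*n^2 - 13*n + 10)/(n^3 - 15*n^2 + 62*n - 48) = (n^2 + 3*n - 10)/(n^2 - 14*n + 48)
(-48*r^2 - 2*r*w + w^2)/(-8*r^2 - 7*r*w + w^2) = (6*r + w)/(r + w)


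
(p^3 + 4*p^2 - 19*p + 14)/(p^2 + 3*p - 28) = (p^2 - 3*p + 2)/(p - 4)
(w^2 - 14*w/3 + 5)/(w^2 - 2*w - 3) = (w - 5/3)/(w + 1)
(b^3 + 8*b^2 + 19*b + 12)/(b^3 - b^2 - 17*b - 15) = (b + 4)/(b - 5)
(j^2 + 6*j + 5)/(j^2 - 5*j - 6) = (j + 5)/(j - 6)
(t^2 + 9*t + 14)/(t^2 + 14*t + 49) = (t + 2)/(t + 7)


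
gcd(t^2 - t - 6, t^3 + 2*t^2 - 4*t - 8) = t + 2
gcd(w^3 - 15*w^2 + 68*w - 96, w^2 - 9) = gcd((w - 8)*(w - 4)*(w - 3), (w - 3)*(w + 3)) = w - 3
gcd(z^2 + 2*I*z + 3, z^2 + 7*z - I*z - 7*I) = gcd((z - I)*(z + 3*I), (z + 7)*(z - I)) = z - I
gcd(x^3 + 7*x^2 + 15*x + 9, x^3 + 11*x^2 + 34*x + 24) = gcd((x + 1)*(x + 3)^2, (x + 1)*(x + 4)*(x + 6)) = x + 1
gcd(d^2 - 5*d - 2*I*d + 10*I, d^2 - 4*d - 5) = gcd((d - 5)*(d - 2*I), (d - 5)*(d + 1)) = d - 5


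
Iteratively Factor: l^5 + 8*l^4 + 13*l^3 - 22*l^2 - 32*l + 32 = (l + 4)*(l^4 + 4*l^3 - 3*l^2 - 10*l + 8) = (l - 1)*(l + 4)*(l^3 + 5*l^2 + 2*l - 8) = (l - 1)*(l + 2)*(l + 4)*(l^2 + 3*l - 4) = (l - 1)^2*(l + 2)*(l + 4)*(l + 4)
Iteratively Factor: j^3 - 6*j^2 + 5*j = (j - 5)*(j^2 - j) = (j - 5)*(j - 1)*(j)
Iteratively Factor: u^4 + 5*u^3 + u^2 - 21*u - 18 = (u + 3)*(u^3 + 2*u^2 - 5*u - 6) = (u + 1)*(u + 3)*(u^2 + u - 6) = (u - 2)*(u + 1)*(u + 3)*(u + 3)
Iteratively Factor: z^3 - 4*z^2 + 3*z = (z - 1)*(z^2 - 3*z) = (z - 3)*(z - 1)*(z)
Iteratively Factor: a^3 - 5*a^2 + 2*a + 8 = (a + 1)*(a^2 - 6*a + 8) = (a - 2)*(a + 1)*(a - 4)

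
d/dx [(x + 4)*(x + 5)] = 2*x + 9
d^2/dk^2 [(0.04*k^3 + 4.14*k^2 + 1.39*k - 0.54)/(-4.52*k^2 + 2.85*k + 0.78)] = (-1.13686837721616e-13*k^4 - 164.39132*k^3 - 21.914928*k^2 - 71.2872*k + 13.722336)/(92.345408*k^6 - 174.67992*k^5 + 62.333964*k^4 + 37.138635*k^3 - 10.756746*k^2 - 5.20182*k - 0.474552)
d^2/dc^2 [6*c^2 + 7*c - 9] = 12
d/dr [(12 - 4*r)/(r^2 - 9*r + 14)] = 4*(r^2 - 6*r + 13)/(r^4 - 18*r^3 + 109*r^2 - 252*r + 196)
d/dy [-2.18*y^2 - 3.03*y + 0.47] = -4.36*y - 3.03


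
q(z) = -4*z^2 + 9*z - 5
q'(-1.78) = 23.24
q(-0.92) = -16.67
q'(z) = 9 - 8*z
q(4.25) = -39.00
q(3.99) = -32.77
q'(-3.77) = 39.16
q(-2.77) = -60.62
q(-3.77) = -95.78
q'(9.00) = -63.00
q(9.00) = -248.00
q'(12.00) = -87.00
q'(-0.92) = 16.36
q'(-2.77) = 31.16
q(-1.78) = -33.69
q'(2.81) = -13.48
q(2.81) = -11.29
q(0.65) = -0.84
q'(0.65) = 3.80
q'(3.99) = -22.92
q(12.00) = -473.00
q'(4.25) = -25.00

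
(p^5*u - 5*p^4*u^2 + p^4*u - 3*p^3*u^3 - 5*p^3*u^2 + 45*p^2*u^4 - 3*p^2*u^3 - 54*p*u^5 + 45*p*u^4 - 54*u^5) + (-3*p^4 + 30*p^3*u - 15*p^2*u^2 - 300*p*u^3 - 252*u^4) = p^5*u - 5*p^4*u^2 + p^4*u - 3*p^4 - 3*p^3*u^3 - 5*p^3*u^2 + 30*p^3*u + 45*p^2*u^4 - 3*p^2*u^3 - 15*p^2*u^2 - 54*p*u^5 + 45*p*u^4 - 300*p*u^3 - 54*u^5 - 252*u^4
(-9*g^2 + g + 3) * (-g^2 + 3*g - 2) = 9*g^4 - 28*g^3 + 18*g^2 + 7*g - 6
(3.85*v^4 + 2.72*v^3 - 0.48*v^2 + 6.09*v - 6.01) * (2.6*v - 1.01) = 10.01*v^5 + 3.1835*v^4 - 3.9952*v^3 + 16.3188*v^2 - 21.7769*v + 6.0701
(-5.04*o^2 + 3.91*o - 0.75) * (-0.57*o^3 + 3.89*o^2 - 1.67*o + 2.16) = 2.8728*o^5 - 21.8343*o^4 + 24.0542*o^3 - 20.3336*o^2 + 9.6981*o - 1.62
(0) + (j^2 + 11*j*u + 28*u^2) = j^2 + 11*j*u + 28*u^2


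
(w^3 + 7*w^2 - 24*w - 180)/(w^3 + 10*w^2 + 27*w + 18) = (w^2 + w - 30)/(w^2 + 4*w + 3)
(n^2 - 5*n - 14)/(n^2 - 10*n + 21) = (n + 2)/(n - 3)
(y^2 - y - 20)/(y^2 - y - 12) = (-y^2 + y + 20)/(-y^2 + y + 12)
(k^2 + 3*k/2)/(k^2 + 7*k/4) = 2*(2*k + 3)/(4*k + 7)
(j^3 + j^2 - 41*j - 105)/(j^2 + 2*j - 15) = (j^2 - 4*j - 21)/(j - 3)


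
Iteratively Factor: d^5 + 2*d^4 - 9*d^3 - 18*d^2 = (d - 3)*(d^4 + 5*d^3 + 6*d^2) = d*(d - 3)*(d^3 + 5*d^2 + 6*d) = d*(d - 3)*(d + 2)*(d^2 + 3*d) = d*(d - 3)*(d + 2)*(d + 3)*(d)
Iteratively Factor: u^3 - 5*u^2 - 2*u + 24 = (u + 2)*(u^2 - 7*u + 12) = (u - 4)*(u + 2)*(u - 3)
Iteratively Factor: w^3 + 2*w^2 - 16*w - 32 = (w + 2)*(w^2 - 16) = (w + 2)*(w + 4)*(w - 4)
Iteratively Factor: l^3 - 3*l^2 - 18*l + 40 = (l - 5)*(l^2 + 2*l - 8) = (l - 5)*(l - 2)*(l + 4)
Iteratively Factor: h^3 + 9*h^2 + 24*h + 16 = (h + 1)*(h^2 + 8*h + 16) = (h + 1)*(h + 4)*(h + 4)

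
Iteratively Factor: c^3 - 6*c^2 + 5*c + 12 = (c + 1)*(c^2 - 7*c + 12) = (c - 3)*(c + 1)*(c - 4)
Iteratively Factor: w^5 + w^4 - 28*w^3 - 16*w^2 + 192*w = (w - 4)*(w^4 + 5*w^3 - 8*w^2 - 48*w) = (w - 4)*(w + 4)*(w^3 + w^2 - 12*w) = (w - 4)*(w - 3)*(w + 4)*(w^2 + 4*w) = w*(w - 4)*(w - 3)*(w + 4)*(w + 4)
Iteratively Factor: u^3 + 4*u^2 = (u)*(u^2 + 4*u) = u*(u + 4)*(u)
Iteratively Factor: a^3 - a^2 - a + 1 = (a - 1)*(a^2 - 1) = (a - 1)^2*(a + 1)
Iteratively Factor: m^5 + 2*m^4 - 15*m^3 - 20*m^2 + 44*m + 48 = (m + 4)*(m^4 - 2*m^3 - 7*m^2 + 8*m + 12) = (m - 3)*(m + 4)*(m^3 + m^2 - 4*m - 4) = (m - 3)*(m + 2)*(m + 4)*(m^2 - m - 2) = (m - 3)*(m + 1)*(m + 2)*(m + 4)*(m - 2)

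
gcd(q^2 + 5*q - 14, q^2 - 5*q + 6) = q - 2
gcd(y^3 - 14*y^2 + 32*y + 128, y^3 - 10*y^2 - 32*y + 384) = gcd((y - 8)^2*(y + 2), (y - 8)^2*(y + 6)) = y^2 - 16*y + 64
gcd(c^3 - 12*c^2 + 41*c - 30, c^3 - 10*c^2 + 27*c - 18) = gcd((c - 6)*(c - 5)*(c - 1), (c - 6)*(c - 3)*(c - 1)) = c^2 - 7*c + 6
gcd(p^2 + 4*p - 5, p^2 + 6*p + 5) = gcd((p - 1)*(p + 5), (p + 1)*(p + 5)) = p + 5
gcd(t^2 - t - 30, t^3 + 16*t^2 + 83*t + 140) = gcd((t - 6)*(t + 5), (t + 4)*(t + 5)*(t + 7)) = t + 5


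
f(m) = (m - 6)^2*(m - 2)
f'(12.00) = 156.00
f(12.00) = 360.00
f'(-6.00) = 336.00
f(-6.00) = -1152.00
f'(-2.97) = 169.62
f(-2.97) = -399.89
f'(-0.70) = 81.07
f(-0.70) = -121.20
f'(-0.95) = 89.31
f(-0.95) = -142.49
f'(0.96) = 35.88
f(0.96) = -26.42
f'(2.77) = 5.46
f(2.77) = 8.03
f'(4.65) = -5.33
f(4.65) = 4.83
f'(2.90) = 4.03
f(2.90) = 8.65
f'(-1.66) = 114.75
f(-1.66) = -214.75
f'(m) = (m - 6)^2 + (m - 2)*(2*m - 12)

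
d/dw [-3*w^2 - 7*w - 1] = -6*w - 7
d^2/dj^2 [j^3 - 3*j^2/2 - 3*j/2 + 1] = 6*j - 3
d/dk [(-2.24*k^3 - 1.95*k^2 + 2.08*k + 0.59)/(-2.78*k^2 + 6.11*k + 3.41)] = (6.2272*k^4 - 27.3728*k^3 - 29.0473*k^2 - 10.0186*k + 3.4879)/(7.7284*k^4 - 33.9716*k^3 + 18.3725*k^2 + 41.6702*k + 11.6281)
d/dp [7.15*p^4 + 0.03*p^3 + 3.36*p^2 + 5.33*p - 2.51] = 28.6*p^3 + 0.09*p^2 + 6.72*p + 5.33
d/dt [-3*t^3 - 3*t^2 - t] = -9*t^2 - 6*t - 1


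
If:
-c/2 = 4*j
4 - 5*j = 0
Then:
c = -32/5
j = 4/5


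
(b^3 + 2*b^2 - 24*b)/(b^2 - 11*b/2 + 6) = 2*b*(b + 6)/(2*b - 3)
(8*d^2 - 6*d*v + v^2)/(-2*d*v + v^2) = (-4*d + v)/v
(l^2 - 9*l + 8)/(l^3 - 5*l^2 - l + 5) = (l - 8)/(l^2 - 4*l - 5)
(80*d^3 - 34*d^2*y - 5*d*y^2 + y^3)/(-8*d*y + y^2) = -10*d^2/y + 3*d + y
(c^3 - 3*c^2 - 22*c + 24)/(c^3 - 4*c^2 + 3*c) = (c^2 - 2*c - 24)/(c*(c - 3))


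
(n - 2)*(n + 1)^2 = n^3 - 3*n - 2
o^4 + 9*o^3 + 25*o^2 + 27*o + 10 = (o + 1)^2*(o + 2)*(o + 5)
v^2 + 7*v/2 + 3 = (v + 3/2)*(v + 2)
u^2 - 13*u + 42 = (u - 7)*(u - 6)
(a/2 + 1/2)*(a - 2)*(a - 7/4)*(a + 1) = a^4/2 - 7*a^3/8 - 3*a^2/2 + 13*a/8 + 7/4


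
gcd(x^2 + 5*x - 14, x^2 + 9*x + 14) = x + 7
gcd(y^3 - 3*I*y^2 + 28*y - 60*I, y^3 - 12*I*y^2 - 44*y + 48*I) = y^2 - 8*I*y - 12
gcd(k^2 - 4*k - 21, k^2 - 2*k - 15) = k + 3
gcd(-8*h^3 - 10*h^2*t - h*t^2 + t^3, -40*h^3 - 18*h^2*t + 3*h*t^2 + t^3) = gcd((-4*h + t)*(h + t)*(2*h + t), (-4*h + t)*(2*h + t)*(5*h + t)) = -8*h^2 - 2*h*t + t^2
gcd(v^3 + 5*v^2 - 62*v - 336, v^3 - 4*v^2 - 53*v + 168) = v^2 - v - 56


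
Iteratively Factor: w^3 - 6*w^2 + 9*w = (w)*(w^2 - 6*w + 9) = w*(w - 3)*(w - 3)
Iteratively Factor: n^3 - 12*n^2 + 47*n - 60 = (n - 5)*(n^2 - 7*n + 12) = (n - 5)*(n - 3)*(n - 4)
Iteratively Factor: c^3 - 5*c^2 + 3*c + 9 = (c - 3)*(c^2 - 2*c - 3) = (c - 3)^2*(c + 1)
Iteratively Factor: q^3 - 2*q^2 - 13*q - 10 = (q + 2)*(q^2 - 4*q - 5) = (q + 1)*(q + 2)*(q - 5)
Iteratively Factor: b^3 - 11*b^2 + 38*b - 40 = (b - 5)*(b^2 - 6*b + 8) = (b - 5)*(b - 2)*(b - 4)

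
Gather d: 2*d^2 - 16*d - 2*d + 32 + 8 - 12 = 2*d^2 - 18*d + 28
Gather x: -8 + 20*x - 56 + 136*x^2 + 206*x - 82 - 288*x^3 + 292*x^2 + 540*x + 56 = -288*x^3 + 428*x^2 + 766*x - 90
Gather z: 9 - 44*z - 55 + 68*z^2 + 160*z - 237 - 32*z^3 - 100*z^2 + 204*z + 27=-32*z^3 - 32*z^2 + 320*z - 256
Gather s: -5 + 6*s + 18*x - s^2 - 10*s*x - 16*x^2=-s^2 + s*(6 - 10*x) - 16*x^2 + 18*x - 5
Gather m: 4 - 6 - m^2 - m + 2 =-m^2 - m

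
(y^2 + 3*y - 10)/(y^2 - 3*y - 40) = (y - 2)/(y - 8)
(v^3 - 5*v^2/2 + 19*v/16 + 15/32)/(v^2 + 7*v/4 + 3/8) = (8*v^2 - 22*v + 15)/(4*(2*v + 3))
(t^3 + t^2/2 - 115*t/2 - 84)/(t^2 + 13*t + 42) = (t^2 - 13*t/2 - 12)/(t + 6)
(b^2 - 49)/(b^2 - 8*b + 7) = (b + 7)/(b - 1)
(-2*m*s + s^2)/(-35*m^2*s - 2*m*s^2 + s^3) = (2*m - s)/(35*m^2 + 2*m*s - s^2)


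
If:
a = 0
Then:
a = 0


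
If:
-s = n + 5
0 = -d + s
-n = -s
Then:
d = -5/2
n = -5/2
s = -5/2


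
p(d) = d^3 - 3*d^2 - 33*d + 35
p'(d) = 3*d^2 - 6*d - 33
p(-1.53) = 74.89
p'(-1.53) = -16.80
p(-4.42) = 35.90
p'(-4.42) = 52.13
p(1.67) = -23.82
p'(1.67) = -34.65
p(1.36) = -12.91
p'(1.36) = -35.61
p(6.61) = -25.40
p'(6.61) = 58.42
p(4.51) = -83.12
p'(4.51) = 0.96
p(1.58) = -20.68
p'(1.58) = -34.99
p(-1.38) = 72.20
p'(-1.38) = -19.01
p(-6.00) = -91.00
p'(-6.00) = 111.00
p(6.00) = -55.00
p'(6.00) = 39.00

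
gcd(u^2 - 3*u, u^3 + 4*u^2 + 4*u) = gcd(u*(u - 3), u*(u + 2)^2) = u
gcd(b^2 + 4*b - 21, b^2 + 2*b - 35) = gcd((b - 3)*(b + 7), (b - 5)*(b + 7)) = b + 7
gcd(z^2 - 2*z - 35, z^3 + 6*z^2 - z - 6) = 1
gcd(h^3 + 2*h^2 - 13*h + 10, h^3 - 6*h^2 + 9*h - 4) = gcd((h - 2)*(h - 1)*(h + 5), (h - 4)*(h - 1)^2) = h - 1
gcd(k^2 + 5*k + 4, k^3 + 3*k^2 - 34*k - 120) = k + 4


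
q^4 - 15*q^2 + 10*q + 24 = (q - 3)*(q - 2)*(q + 1)*(q + 4)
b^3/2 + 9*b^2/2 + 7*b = b*(b/2 + 1)*(b + 7)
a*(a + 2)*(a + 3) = a^3 + 5*a^2 + 6*a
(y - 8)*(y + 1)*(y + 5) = y^3 - 2*y^2 - 43*y - 40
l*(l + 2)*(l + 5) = l^3 + 7*l^2 + 10*l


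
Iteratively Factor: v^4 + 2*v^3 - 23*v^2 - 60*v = (v - 5)*(v^3 + 7*v^2 + 12*v) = (v - 5)*(v + 4)*(v^2 + 3*v) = v*(v - 5)*(v + 4)*(v + 3)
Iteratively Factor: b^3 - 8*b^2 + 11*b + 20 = (b + 1)*(b^2 - 9*b + 20) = (b - 4)*(b + 1)*(b - 5)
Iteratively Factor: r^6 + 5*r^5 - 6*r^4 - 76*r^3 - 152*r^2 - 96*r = (r + 3)*(r^5 + 2*r^4 - 12*r^3 - 40*r^2 - 32*r) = (r - 4)*(r + 3)*(r^4 + 6*r^3 + 12*r^2 + 8*r) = (r - 4)*(r + 2)*(r + 3)*(r^3 + 4*r^2 + 4*r) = (r - 4)*(r + 2)^2*(r + 3)*(r^2 + 2*r) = r*(r - 4)*(r + 2)^2*(r + 3)*(r + 2)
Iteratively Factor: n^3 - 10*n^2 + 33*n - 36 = (n - 4)*(n^2 - 6*n + 9) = (n - 4)*(n - 3)*(n - 3)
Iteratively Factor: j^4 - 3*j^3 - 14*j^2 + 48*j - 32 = (j - 1)*(j^3 - 2*j^2 - 16*j + 32) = (j - 4)*(j - 1)*(j^2 + 2*j - 8) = (j - 4)*(j - 1)*(j + 4)*(j - 2)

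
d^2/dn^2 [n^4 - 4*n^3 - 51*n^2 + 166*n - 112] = 12*n^2 - 24*n - 102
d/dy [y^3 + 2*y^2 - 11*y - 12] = 3*y^2 + 4*y - 11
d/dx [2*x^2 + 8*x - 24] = 4*x + 8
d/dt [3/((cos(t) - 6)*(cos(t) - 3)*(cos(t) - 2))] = 3*(-3*sin(t)^2 - 22*cos(t) + 39)*sin(t)/((cos(t) - 6)^2*(cos(t) - 3)^2*(cos(t) - 2)^2)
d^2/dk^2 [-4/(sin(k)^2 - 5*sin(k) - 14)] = 4*(4*sin(k)^4 - 15*sin(k)^3 + 75*sin(k)^2 - 40*sin(k) - 78)/((sin(k) - 7)^3*(sin(k) + 2)^3)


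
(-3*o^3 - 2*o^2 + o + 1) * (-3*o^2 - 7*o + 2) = 9*o^5 + 27*o^4 + 5*o^3 - 14*o^2 - 5*o + 2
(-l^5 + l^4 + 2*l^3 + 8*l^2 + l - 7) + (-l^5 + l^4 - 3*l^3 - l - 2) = -2*l^5 + 2*l^4 - l^3 + 8*l^2 - 9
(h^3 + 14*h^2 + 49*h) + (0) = h^3 + 14*h^2 + 49*h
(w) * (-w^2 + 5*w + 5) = -w^3 + 5*w^2 + 5*w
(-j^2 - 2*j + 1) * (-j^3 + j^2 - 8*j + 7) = j^5 + j^4 + 5*j^3 + 10*j^2 - 22*j + 7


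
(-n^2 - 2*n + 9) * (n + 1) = -n^3 - 3*n^2 + 7*n + 9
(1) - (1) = 0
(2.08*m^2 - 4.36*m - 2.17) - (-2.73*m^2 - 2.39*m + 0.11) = 4.81*m^2 - 1.97*m - 2.28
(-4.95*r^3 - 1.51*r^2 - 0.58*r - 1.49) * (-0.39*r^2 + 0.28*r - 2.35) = 1.9305*r^5 - 0.7971*r^4 + 11.4359*r^3 + 3.9672*r^2 + 0.9458*r + 3.5015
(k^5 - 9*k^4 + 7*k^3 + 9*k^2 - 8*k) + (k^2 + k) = k^5 - 9*k^4 + 7*k^3 + 10*k^2 - 7*k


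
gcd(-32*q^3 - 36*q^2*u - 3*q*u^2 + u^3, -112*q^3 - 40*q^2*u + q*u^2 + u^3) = 4*q + u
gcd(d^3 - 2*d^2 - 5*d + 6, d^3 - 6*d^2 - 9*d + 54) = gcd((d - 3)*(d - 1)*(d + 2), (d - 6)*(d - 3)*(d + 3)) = d - 3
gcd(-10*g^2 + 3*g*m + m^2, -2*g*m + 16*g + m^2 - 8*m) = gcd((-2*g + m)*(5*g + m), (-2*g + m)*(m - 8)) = 2*g - m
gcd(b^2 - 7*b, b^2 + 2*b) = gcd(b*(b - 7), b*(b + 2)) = b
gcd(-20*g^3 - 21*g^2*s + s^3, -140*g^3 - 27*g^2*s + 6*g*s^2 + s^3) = -20*g^2 - g*s + s^2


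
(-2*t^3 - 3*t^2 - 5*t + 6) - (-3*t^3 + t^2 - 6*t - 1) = t^3 - 4*t^2 + t + 7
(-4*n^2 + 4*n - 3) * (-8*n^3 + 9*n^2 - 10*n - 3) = 32*n^5 - 68*n^4 + 100*n^3 - 55*n^2 + 18*n + 9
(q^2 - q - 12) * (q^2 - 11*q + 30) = q^4 - 12*q^3 + 29*q^2 + 102*q - 360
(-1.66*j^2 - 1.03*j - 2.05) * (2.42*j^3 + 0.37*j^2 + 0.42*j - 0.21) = -4.0172*j^5 - 3.1068*j^4 - 6.0393*j^3 - 0.8425*j^2 - 0.6447*j + 0.4305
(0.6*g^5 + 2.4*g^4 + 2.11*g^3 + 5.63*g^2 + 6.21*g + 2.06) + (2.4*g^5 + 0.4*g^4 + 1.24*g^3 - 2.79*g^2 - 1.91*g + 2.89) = 3.0*g^5 + 2.8*g^4 + 3.35*g^3 + 2.84*g^2 + 4.3*g + 4.95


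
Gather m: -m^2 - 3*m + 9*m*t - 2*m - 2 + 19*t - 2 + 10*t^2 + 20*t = -m^2 + m*(9*t - 5) + 10*t^2 + 39*t - 4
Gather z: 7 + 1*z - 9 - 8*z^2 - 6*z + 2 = -8*z^2 - 5*z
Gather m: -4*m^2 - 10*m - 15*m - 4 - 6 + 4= -4*m^2 - 25*m - 6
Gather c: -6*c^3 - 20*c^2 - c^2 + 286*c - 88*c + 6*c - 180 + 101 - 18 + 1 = -6*c^3 - 21*c^2 + 204*c - 96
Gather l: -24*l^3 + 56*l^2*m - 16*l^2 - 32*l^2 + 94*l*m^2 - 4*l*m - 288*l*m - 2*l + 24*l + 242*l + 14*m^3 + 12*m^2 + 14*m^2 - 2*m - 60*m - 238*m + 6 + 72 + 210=-24*l^3 + l^2*(56*m - 48) + l*(94*m^2 - 292*m + 264) + 14*m^3 + 26*m^2 - 300*m + 288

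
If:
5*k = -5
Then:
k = -1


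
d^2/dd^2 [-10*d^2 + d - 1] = -20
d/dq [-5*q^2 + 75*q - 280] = 75 - 10*q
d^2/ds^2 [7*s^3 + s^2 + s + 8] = 42*s + 2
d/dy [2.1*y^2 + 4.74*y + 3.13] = 4.2*y + 4.74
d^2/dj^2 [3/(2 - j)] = -6/(j - 2)^3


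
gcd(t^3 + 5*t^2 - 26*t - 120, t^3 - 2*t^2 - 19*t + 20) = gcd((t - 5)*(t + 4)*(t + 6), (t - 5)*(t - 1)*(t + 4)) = t^2 - t - 20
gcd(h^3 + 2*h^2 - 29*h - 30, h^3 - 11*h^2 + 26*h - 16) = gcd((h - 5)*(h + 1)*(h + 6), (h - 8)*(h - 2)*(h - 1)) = 1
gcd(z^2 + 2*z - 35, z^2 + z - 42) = z + 7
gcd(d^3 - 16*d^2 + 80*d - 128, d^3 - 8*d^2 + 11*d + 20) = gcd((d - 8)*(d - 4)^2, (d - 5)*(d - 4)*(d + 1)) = d - 4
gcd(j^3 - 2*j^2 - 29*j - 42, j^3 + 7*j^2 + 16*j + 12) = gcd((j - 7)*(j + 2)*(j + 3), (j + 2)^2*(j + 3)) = j^2 + 5*j + 6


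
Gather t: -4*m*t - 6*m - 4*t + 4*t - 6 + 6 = -4*m*t - 6*m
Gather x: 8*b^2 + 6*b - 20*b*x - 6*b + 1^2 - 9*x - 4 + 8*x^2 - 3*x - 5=8*b^2 + 8*x^2 + x*(-20*b - 12) - 8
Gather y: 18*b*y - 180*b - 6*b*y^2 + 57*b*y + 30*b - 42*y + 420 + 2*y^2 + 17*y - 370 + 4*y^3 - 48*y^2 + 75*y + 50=-150*b + 4*y^3 + y^2*(-6*b - 46) + y*(75*b + 50) + 100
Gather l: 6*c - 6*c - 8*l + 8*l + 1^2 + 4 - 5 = 0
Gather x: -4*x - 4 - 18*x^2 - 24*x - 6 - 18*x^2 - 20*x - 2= -36*x^2 - 48*x - 12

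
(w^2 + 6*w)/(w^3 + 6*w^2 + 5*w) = (w + 6)/(w^2 + 6*w + 5)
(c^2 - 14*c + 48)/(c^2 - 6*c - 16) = (c - 6)/(c + 2)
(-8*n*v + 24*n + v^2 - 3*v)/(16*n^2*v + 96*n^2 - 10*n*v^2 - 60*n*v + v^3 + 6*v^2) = (v - 3)/(-2*n*v - 12*n + v^2 + 6*v)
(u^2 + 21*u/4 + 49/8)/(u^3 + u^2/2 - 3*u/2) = (8*u^2 + 42*u + 49)/(4*u*(2*u^2 + u - 3))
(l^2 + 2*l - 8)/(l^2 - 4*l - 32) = (l - 2)/(l - 8)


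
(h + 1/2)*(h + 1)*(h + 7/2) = h^3 + 5*h^2 + 23*h/4 + 7/4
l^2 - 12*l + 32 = (l - 8)*(l - 4)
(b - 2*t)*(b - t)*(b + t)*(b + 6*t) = b^4 + 4*b^3*t - 13*b^2*t^2 - 4*b*t^3 + 12*t^4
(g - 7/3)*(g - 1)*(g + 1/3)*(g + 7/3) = g^4 - 2*g^3/3 - 52*g^2/9 + 98*g/27 + 49/27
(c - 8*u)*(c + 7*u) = c^2 - c*u - 56*u^2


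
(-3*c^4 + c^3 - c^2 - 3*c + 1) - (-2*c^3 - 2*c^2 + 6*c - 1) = -3*c^4 + 3*c^3 + c^2 - 9*c + 2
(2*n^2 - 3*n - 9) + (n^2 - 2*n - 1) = 3*n^2 - 5*n - 10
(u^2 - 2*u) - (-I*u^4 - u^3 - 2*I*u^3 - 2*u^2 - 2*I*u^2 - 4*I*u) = I*u^4 + u^3 + 2*I*u^3 + 3*u^2 + 2*I*u^2 - 2*u + 4*I*u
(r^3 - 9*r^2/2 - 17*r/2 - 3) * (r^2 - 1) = r^5 - 9*r^4/2 - 19*r^3/2 + 3*r^2/2 + 17*r/2 + 3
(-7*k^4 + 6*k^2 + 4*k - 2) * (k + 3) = -7*k^5 - 21*k^4 + 6*k^3 + 22*k^2 + 10*k - 6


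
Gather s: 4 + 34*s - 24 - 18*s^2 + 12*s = -18*s^2 + 46*s - 20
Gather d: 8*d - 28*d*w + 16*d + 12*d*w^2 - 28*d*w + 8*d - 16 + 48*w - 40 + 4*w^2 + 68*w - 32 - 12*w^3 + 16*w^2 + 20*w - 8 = d*(12*w^2 - 56*w + 32) - 12*w^3 + 20*w^2 + 136*w - 96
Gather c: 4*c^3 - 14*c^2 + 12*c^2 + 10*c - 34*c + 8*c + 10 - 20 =4*c^3 - 2*c^2 - 16*c - 10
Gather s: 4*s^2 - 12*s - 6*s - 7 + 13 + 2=4*s^2 - 18*s + 8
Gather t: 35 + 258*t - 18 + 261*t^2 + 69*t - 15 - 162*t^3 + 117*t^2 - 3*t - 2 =-162*t^3 + 378*t^2 + 324*t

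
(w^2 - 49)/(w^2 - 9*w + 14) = (w + 7)/(w - 2)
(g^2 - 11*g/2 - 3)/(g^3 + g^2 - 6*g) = (g^2 - 11*g/2 - 3)/(g*(g^2 + g - 6))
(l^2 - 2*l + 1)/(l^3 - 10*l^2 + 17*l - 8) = 1/(l - 8)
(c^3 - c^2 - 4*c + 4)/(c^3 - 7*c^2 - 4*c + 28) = (c - 1)/(c - 7)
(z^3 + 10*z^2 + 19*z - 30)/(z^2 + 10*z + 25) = (z^2 + 5*z - 6)/(z + 5)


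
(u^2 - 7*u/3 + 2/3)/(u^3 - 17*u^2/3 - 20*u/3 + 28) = (3*u - 1)/(3*u^2 - 11*u - 42)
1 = 1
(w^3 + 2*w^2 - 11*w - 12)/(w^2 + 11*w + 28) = (w^2 - 2*w - 3)/(w + 7)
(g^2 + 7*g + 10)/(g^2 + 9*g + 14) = (g + 5)/(g + 7)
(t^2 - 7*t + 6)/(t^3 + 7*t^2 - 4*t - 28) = (t^2 - 7*t + 6)/(t^3 + 7*t^2 - 4*t - 28)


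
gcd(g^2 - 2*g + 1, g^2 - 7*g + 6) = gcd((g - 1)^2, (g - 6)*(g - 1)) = g - 1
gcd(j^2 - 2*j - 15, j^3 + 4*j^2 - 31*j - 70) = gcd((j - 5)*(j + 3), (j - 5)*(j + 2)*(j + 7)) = j - 5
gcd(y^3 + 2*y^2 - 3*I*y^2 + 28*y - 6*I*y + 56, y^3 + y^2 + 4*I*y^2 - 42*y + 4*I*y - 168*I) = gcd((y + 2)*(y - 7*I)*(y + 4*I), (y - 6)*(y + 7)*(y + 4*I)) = y + 4*I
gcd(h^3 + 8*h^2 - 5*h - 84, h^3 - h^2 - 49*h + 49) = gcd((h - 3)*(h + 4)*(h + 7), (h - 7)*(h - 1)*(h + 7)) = h + 7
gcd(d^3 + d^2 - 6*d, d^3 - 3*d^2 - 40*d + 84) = d - 2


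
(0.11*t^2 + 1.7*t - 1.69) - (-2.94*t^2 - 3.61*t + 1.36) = 3.05*t^2 + 5.31*t - 3.05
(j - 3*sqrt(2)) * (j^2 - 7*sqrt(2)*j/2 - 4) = j^3 - 13*sqrt(2)*j^2/2 + 17*j + 12*sqrt(2)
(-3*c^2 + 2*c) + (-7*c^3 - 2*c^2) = -7*c^3 - 5*c^2 + 2*c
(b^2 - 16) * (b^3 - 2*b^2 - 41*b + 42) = b^5 - 2*b^4 - 57*b^3 + 74*b^2 + 656*b - 672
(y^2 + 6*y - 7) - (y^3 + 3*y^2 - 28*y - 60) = -y^3 - 2*y^2 + 34*y + 53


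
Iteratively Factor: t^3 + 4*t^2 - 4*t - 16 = (t + 2)*(t^2 + 2*t - 8) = (t - 2)*(t + 2)*(t + 4)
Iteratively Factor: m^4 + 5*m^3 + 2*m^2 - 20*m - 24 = (m + 3)*(m^3 + 2*m^2 - 4*m - 8) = (m + 2)*(m + 3)*(m^2 - 4) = (m + 2)^2*(m + 3)*(m - 2)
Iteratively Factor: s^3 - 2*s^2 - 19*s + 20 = (s - 5)*(s^2 + 3*s - 4) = (s - 5)*(s + 4)*(s - 1)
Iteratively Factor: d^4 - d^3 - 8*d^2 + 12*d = (d - 2)*(d^3 + d^2 - 6*d) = (d - 2)*(d + 3)*(d^2 - 2*d) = (d - 2)^2*(d + 3)*(d)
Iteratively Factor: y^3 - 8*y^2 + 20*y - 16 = (y - 2)*(y^2 - 6*y + 8) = (y - 4)*(y - 2)*(y - 2)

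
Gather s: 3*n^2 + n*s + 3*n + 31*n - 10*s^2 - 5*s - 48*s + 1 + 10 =3*n^2 + 34*n - 10*s^2 + s*(n - 53) + 11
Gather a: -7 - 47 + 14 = -40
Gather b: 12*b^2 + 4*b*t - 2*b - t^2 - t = 12*b^2 + b*(4*t - 2) - t^2 - t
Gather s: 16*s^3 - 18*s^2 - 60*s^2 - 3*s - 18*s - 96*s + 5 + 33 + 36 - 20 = 16*s^3 - 78*s^2 - 117*s + 54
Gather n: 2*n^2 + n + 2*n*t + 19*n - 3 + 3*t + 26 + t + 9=2*n^2 + n*(2*t + 20) + 4*t + 32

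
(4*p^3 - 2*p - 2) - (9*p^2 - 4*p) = 4*p^3 - 9*p^2 + 2*p - 2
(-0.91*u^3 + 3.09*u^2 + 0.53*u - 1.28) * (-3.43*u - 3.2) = 3.1213*u^4 - 7.6867*u^3 - 11.7059*u^2 + 2.6944*u + 4.096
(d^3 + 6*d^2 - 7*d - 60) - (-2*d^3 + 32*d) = 3*d^3 + 6*d^2 - 39*d - 60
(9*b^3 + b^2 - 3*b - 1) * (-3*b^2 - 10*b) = -27*b^5 - 93*b^4 - b^3 + 33*b^2 + 10*b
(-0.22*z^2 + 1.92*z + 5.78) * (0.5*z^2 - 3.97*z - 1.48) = -0.11*z^4 + 1.8334*z^3 - 4.4068*z^2 - 25.7882*z - 8.5544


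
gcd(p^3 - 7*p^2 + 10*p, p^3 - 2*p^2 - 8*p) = p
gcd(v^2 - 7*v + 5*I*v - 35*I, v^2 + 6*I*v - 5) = v + 5*I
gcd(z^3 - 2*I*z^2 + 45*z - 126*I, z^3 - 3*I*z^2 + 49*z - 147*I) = z^2 + 4*I*z + 21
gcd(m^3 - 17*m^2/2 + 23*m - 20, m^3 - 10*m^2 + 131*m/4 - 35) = m^2 - 13*m/2 + 10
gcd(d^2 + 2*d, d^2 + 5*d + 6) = d + 2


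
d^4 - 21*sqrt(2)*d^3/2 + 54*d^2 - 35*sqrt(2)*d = d*(d - 7*sqrt(2))*(d - 5*sqrt(2)/2)*(d - sqrt(2))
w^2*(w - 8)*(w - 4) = w^4 - 12*w^3 + 32*w^2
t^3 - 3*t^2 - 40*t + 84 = (t - 7)*(t - 2)*(t + 6)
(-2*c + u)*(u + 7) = -2*c*u - 14*c + u^2 + 7*u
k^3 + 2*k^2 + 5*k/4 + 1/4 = (k + 1/2)^2*(k + 1)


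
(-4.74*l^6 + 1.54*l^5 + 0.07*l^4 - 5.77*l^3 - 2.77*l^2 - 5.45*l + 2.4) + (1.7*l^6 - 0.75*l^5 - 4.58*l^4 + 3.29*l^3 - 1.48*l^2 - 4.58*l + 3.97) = -3.04*l^6 + 0.79*l^5 - 4.51*l^4 - 2.48*l^3 - 4.25*l^2 - 10.03*l + 6.37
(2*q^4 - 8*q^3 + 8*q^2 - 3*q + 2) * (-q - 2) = -2*q^5 + 4*q^4 + 8*q^3 - 13*q^2 + 4*q - 4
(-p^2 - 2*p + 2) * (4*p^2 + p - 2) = -4*p^4 - 9*p^3 + 8*p^2 + 6*p - 4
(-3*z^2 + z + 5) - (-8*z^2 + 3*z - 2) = 5*z^2 - 2*z + 7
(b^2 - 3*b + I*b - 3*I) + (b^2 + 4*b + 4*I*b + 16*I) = 2*b^2 + b + 5*I*b + 13*I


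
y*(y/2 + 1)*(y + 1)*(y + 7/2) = y^4/2 + 13*y^3/4 + 25*y^2/4 + 7*y/2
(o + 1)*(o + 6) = o^2 + 7*o + 6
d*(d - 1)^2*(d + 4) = d^4 + 2*d^3 - 7*d^2 + 4*d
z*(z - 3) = z^2 - 3*z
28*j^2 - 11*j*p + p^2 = (-7*j + p)*(-4*j + p)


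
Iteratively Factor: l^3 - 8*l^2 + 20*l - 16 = (l - 2)*(l^2 - 6*l + 8) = (l - 4)*(l - 2)*(l - 2)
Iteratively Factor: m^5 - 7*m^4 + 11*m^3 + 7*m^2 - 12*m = (m - 3)*(m^4 - 4*m^3 - m^2 + 4*m) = m*(m - 3)*(m^3 - 4*m^2 - m + 4) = m*(m - 3)*(m - 1)*(m^2 - 3*m - 4) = m*(m - 3)*(m - 1)*(m + 1)*(m - 4)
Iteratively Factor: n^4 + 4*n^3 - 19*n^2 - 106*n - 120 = (n + 2)*(n^3 + 2*n^2 - 23*n - 60) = (n + 2)*(n + 3)*(n^2 - n - 20) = (n + 2)*(n + 3)*(n + 4)*(n - 5)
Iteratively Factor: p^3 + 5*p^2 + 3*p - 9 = (p + 3)*(p^2 + 2*p - 3) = (p + 3)^2*(p - 1)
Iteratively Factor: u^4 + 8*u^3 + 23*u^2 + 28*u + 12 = (u + 2)*(u^3 + 6*u^2 + 11*u + 6) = (u + 1)*(u + 2)*(u^2 + 5*u + 6) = (u + 1)*(u + 2)^2*(u + 3)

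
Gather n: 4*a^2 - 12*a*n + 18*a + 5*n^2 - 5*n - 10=4*a^2 + 18*a + 5*n^2 + n*(-12*a - 5) - 10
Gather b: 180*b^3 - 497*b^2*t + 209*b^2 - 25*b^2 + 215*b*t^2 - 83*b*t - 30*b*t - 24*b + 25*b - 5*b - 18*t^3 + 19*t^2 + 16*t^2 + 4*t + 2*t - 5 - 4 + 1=180*b^3 + b^2*(184 - 497*t) + b*(215*t^2 - 113*t - 4) - 18*t^3 + 35*t^2 + 6*t - 8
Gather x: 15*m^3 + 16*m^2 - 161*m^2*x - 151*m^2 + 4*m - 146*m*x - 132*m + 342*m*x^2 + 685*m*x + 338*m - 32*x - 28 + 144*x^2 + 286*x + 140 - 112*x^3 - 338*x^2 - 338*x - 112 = 15*m^3 - 135*m^2 + 210*m - 112*x^3 + x^2*(342*m - 194) + x*(-161*m^2 + 539*m - 84)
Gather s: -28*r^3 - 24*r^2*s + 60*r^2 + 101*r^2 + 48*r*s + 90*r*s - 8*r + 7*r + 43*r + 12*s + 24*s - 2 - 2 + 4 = -28*r^3 + 161*r^2 + 42*r + s*(-24*r^2 + 138*r + 36)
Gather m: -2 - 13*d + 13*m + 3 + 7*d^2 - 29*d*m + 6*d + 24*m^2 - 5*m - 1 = 7*d^2 - 7*d + 24*m^2 + m*(8 - 29*d)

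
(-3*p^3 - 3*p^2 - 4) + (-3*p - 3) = -3*p^3 - 3*p^2 - 3*p - 7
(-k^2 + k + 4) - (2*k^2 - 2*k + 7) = -3*k^2 + 3*k - 3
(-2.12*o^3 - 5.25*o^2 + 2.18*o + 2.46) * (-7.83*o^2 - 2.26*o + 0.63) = 16.5996*o^5 + 45.8987*o^4 - 6.54*o^3 - 27.4961*o^2 - 4.1862*o + 1.5498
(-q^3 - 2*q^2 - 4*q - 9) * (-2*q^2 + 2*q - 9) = 2*q^5 + 2*q^4 + 13*q^3 + 28*q^2 + 18*q + 81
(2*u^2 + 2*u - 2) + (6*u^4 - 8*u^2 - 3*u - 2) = 6*u^4 - 6*u^2 - u - 4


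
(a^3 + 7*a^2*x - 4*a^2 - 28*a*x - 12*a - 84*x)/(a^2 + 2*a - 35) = (a^3 + 7*a^2*x - 4*a^2 - 28*a*x - 12*a - 84*x)/(a^2 + 2*a - 35)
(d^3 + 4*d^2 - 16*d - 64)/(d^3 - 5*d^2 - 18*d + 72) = (d^2 - 16)/(d^2 - 9*d + 18)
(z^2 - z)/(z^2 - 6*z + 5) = z/(z - 5)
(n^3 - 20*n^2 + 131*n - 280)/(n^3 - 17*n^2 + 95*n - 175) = (n - 8)/(n - 5)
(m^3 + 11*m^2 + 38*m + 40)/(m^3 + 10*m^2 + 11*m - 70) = (m^2 + 6*m + 8)/(m^2 + 5*m - 14)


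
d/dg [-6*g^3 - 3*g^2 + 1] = 6*g*(-3*g - 1)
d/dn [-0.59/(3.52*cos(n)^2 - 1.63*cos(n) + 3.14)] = (0.9617 - 4.1536*cos(n))*sin(n)/(3.52*cos(n)^2 - 1.63*cos(n) + 3.14)^2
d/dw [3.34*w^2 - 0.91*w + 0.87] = 6.68*w - 0.91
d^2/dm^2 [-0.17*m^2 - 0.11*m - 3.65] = -0.340000000000000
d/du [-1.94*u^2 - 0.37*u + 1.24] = -3.88*u - 0.37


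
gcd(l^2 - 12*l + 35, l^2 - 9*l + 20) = l - 5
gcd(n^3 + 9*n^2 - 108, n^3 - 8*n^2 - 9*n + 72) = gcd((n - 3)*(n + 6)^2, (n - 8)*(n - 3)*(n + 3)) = n - 3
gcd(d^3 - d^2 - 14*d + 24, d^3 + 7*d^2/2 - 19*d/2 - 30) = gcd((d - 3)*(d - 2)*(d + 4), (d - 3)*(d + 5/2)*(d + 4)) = d^2 + d - 12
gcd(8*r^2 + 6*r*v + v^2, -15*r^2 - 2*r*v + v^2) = 1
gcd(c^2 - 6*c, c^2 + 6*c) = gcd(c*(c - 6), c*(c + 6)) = c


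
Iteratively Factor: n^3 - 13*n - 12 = (n - 4)*(n^2 + 4*n + 3) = (n - 4)*(n + 3)*(n + 1)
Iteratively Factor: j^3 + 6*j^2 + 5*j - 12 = (j + 3)*(j^2 + 3*j - 4) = (j + 3)*(j + 4)*(j - 1)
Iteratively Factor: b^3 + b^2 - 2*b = (b - 1)*(b^2 + 2*b) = b*(b - 1)*(b + 2)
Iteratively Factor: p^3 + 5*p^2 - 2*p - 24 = (p + 3)*(p^2 + 2*p - 8) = (p - 2)*(p + 3)*(p + 4)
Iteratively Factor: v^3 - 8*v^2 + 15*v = (v - 3)*(v^2 - 5*v) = (v - 5)*(v - 3)*(v)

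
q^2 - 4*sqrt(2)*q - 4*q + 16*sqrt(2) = (q - 4)*(q - 4*sqrt(2))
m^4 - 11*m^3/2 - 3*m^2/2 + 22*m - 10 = (m - 5)*(m - 2)*(m - 1/2)*(m + 2)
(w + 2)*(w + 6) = w^2 + 8*w + 12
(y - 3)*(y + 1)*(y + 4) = y^3 + 2*y^2 - 11*y - 12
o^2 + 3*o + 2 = (o + 1)*(o + 2)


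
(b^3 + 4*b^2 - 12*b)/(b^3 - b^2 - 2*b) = (b + 6)/(b + 1)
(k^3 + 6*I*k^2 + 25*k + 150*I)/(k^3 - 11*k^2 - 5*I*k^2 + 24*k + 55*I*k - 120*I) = (k^2 + 11*I*k - 30)/(k^2 - 11*k + 24)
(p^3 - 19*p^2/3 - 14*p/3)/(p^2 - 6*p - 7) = p*(3*p + 2)/(3*(p + 1))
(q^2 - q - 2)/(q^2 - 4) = (q + 1)/(q + 2)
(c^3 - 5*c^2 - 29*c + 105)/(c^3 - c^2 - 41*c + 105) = (c^2 - 2*c - 35)/(c^2 + 2*c - 35)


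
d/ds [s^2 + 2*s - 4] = 2*s + 2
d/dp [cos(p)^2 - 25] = -sin(2*p)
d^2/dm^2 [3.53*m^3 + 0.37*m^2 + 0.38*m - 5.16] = 21.18*m + 0.74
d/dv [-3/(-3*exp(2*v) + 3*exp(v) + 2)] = (9 - 18*exp(v))*exp(v)/(-3*exp(2*v) + 3*exp(v) + 2)^2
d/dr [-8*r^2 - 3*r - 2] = -16*r - 3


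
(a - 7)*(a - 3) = a^2 - 10*a + 21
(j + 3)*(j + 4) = j^2 + 7*j + 12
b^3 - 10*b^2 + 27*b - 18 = (b - 6)*(b - 3)*(b - 1)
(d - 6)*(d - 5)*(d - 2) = d^3 - 13*d^2 + 52*d - 60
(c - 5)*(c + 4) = c^2 - c - 20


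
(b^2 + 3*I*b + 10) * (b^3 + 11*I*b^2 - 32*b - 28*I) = b^5 + 14*I*b^4 - 55*b^3 - 14*I*b^2 - 236*b - 280*I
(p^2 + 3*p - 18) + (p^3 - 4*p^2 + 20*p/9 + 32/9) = p^3 - 3*p^2 + 47*p/9 - 130/9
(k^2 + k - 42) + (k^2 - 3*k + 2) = 2*k^2 - 2*k - 40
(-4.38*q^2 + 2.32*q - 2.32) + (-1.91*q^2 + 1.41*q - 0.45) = -6.29*q^2 + 3.73*q - 2.77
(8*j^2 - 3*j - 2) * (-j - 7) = -8*j^3 - 53*j^2 + 23*j + 14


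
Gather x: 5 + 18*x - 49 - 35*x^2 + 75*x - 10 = -35*x^2 + 93*x - 54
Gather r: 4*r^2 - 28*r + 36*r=4*r^2 + 8*r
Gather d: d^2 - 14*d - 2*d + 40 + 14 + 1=d^2 - 16*d + 55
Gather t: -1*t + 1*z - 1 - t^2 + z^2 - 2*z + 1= -t^2 - t + z^2 - z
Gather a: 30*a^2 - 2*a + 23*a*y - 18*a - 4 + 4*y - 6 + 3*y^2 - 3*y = 30*a^2 + a*(23*y - 20) + 3*y^2 + y - 10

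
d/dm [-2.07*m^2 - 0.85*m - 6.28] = -4.14*m - 0.85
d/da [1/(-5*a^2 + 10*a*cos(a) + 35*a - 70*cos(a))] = (2*a*sin(a) + 2*a - 14*sin(a) - 2*cos(a) - 7)/(5*(a - 7)^2*(a - 2*cos(a))^2)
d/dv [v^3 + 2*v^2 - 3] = v*(3*v + 4)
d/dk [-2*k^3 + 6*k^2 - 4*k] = -6*k^2 + 12*k - 4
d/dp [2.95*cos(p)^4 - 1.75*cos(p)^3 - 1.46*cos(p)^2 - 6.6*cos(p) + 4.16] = (-11.8*cos(p)^3 + 5.25*cos(p)^2 + 2.92*cos(p) + 6.6)*sin(p)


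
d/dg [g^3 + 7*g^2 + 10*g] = 3*g^2 + 14*g + 10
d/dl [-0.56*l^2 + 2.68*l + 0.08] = 2.68 - 1.12*l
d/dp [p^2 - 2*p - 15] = 2*p - 2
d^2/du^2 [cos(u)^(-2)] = 2*(2 - cos(2*u))/cos(u)^4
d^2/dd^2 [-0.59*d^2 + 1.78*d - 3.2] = -1.18000000000000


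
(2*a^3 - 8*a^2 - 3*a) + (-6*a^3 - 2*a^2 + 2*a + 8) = -4*a^3 - 10*a^2 - a + 8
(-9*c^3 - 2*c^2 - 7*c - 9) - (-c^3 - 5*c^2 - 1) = -8*c^3 + 3*c^2 - 7*c - 8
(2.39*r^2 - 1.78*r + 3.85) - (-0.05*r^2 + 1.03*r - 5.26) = 2.44*r^2 - 2.81*r + 9.11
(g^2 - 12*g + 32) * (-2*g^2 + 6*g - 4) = -2*g^4 + 30*g^3 - 140*g^2 + 240*g - 128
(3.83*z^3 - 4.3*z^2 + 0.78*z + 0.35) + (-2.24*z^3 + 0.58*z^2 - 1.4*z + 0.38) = 1.59*z^3 - 3.72*z^2 - 0.62*z + 0.73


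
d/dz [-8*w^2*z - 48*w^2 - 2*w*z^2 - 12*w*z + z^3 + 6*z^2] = -8*w^2 - 4*w*z - 12*w + 3*z^2 + 12*z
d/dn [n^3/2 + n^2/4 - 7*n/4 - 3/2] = 3*n^2/2 + n/2 - 7/4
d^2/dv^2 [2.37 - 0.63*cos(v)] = 0.63*cos(v)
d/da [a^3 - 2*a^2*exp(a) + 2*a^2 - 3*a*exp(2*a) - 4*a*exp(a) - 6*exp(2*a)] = -2*a^2*exp(a) + 3*a^2 - 6*a*exp(2*a) - 8*a*exp(a) + 4*a - 15*exp(2*a) - 4*exp(a)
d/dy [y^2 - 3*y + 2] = 2*y - 3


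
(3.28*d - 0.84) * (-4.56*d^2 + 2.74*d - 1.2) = -14.9568*d^3 + 12.8176*d^2 - 6.2376*d + 1.008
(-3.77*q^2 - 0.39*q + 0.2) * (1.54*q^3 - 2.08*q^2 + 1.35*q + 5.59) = -5.8058*q^5 + 7.241*q^4 - 3.9703*q^3 - 22.0168*q^2 - 1.9101*q + 1.118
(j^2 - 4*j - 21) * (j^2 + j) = j^4 - 3*j^3 - 25*j^2 - 21*j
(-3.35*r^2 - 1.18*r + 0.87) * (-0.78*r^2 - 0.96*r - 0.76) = 2.613*r^4 + 4.1364*r^3 + 3.0002*r^2 + 0.0616*r - 0.6612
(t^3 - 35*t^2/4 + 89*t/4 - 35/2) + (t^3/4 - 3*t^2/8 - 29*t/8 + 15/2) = 5*t^3/4 - 73*t^2/8 + 149*t/8 - 10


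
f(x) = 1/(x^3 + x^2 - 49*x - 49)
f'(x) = (-3*x^2 - 2*x + 49)/(x^3 + x^2 - 49*x - 49)^2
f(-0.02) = -0.02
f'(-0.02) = 0.02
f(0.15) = -0.02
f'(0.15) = 0.02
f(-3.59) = 0.01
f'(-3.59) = 0.00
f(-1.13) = 0.16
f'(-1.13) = 1.23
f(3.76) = -0.01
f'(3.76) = -0.00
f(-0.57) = -0.05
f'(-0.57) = 0.11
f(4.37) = -0.01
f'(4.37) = -0.00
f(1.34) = -0.01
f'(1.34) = 0.00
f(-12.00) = 0.00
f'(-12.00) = 0.00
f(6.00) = -0.01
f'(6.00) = -0.00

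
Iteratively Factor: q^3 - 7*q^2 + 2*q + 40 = (q + 2)*(q^2 - 9*q + 20) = (q - 5)*(q + 2)*(q - 4)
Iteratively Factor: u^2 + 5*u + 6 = (u + 2)*(u + 3)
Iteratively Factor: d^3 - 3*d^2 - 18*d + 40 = (d - 2)*(d^2 - d - 20) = (d - 5)*(d - 2)*(d + 4)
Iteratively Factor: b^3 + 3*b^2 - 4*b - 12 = (b - 2)*(b^2 + 5*b + 6) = (b - 2)*(b + 2)*(b + 3)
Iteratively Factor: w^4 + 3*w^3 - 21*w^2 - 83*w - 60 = (w + 4)*(w^3 - w^2 - 17*w - 15) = (w - 5)*(w + 4)*(w^2 + 4*w + 3) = (w - 5)*(w + 1)*(w + 4)*(w + 3)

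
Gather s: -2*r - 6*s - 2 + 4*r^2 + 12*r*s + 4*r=4*r^2 + 2*r + s*(12*r - 6) - 2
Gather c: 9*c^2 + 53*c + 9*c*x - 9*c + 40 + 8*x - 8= 9*c^2 + c*(9*x + 44) + 8*x + 32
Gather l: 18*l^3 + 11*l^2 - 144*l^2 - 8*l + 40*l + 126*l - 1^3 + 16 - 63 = 18*l^3 - 133*l^2 + 158*l - 48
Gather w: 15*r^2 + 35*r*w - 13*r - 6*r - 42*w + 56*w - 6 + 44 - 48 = 15*r^2 - 19*r + w*(35*r + 14) - 10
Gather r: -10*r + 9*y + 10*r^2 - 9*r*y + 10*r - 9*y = 10*r^2 - 9*r*y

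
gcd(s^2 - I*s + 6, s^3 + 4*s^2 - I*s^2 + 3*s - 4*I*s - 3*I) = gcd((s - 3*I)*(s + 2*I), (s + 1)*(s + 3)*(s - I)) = 1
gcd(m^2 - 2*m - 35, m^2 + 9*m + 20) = m + 5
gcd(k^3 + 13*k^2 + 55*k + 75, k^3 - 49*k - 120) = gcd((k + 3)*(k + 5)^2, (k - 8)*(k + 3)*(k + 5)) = k^2 + 8*k + 15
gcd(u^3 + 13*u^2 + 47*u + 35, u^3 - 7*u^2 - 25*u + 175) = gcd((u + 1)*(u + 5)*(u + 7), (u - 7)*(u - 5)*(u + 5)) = u + 5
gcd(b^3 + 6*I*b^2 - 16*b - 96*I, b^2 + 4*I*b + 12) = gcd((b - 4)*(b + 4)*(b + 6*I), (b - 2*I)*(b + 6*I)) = b + 6*I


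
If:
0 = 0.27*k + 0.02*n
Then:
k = -0.0740740740740741*n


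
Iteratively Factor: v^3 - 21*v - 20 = (v - 5)*(v^2 + 5*v + 4) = (v - 5)*(v + 4)*(v + 1)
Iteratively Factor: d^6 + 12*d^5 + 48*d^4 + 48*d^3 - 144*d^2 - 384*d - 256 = (d + 2)*(d^5 + 10*d^4 + 28*d^3 - 8*d^2 - 128*d - 128) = (d + 2)^2*(d^4 + 8*d^3 + 12*d^2 - 32*d - 64) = (d - 2)*(d + 2)^2*(d^3 + 10*d^2 + 32*d + 32) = (d - 2)*(d + 2)^2*(d + 4)*(d^2 + 6*d + 8) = (d - 2)*(d + 2)^3*(d + 4)*(d + 4)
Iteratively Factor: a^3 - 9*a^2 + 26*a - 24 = (a - 3)*(a^2 - 6*a + 8) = (a - 4)*(a - 3)*(a - 2)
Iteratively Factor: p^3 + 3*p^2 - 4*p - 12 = (p + 3)*(p^2 - 4) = (p + 2)*(p + 3)*(p - 2)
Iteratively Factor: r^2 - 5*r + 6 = (r - 3)*(r - 2)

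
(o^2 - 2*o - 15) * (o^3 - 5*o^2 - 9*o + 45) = o^5 - 7*o^4 - 14*o^3 + 138*o^2 + 45*o - 675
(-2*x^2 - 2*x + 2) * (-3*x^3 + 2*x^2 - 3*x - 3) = 6*x^5 + 2*x^4 - 4*x^3 + 16*x^2 - 6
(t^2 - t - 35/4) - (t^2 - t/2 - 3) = -t/2 - 23/4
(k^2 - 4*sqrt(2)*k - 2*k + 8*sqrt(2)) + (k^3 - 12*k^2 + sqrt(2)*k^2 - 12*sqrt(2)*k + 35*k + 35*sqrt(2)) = k^3 - 11*k^2 + sqrt(2)*k^2 - 16*sqrt(2)*k + 33*k + 43*sqrt(2)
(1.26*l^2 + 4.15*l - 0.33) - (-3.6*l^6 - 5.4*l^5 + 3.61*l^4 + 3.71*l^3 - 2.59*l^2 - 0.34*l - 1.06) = 3.6*l^6 + 5.4*l^5 - 3.61*l^4 - 3.71*l^3 + 3.85*l^2 + 4.49*l + 0.73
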